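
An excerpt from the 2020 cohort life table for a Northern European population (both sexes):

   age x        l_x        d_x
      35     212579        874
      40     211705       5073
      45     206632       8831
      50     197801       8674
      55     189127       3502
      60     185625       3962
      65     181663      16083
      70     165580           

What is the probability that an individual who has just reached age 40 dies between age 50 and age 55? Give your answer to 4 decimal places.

0.0410

This is the probability of reaching 50 but not 55, conditional on being alive at 40: (l_50 − l_55) / l_40.
= (197801 − 189127) / 211705 = 8674 / 211705 = 0.040972.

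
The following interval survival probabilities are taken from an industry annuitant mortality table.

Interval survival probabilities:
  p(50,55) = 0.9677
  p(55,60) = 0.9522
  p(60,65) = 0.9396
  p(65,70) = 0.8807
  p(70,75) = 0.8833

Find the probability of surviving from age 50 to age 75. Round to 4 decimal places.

0.6735

P(survive 50→75) = 0.9677 × 0.9522 × 0.9396 × 0.8807 × 0.8833.
= 0.673516.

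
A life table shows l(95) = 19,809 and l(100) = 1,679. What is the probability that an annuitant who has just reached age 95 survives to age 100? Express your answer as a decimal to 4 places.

0.0848

The conditional survival probability is l(100)/l(95) = 1,679/19,809 = 0.084759.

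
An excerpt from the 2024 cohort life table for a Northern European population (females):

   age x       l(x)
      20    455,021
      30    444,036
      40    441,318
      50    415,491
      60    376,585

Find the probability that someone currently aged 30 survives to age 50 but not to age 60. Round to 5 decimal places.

0.08762

This is the probability of reaching 50 but not 60, conditional on being alive at 30: (l(50) − l(60)) / l(30).
= (415,491 − 376,585) / 444,036 = 38,906 / 444,036 = 0.087619.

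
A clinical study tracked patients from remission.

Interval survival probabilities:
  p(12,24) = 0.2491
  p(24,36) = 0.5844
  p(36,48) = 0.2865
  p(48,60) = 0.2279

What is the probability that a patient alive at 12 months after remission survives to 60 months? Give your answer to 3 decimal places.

0.010

The overall survival probability is 0.2491 × 0.5844 × 0.2865 × 0.2279.
= 0.009505.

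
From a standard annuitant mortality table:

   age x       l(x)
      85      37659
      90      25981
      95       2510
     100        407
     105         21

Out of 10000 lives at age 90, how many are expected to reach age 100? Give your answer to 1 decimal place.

156.7

The relevant probability is 407/25981 = 0.015665.
Expected number = 10000 × 0.015665 = 156.7.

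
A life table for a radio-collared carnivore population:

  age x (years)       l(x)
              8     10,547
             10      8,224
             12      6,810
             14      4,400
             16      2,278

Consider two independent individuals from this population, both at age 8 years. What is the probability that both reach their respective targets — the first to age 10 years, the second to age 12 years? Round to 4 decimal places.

p₁ = l(10)/l(8) = 8,224/10,547 = 0.779748; p₂ = l(12)/l(8) = 6,810/10,547 = 0.645681.
P(both) = p₁ × p₂ = 0.779748 × 0.645681 = 0.503468.

0.5035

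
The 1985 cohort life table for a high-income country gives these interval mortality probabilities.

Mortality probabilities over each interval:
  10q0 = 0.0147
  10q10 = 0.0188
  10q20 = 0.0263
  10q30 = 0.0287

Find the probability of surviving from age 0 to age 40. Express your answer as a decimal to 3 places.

0.914

Survival from 0 to 40 is the product of surviving each interval: (1 − 0.0147) × (1 − 0.0188) × (1 − 0.0263) × (1 − 0.0287).
= 0.9853 × 0.9812 × 0.9737 × 0.9713 = 0.914333.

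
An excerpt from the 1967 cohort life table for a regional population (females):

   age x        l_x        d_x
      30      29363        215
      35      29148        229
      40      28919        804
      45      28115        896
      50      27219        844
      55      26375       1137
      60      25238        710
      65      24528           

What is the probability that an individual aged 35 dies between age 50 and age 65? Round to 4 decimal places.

This is the probability of reaching 50 but not 65, conditional on being alive at 35: (l_50 − l_65) / l_35.
= (27219 − 24528) / 29148 = 2691 / 29148 = 0.092322.

0.0923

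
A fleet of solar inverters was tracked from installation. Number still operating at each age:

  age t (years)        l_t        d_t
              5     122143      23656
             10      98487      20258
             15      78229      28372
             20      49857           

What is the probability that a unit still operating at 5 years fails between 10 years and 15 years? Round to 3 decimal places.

0.166

This is the probability of reaching 10 but not 15, conditional on being operational at 5: (l_10 − l_15) / l_5.
= (98487 − 78229) / 122143 = 20258 / 122143 = 0.165855.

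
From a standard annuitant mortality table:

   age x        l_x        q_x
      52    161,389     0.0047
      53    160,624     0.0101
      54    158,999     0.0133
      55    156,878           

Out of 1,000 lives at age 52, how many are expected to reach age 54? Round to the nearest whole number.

985

The relevant probability is 158,999/161,389 = 0.985191.
Expected number = 1,000 × 0.985191 = 985.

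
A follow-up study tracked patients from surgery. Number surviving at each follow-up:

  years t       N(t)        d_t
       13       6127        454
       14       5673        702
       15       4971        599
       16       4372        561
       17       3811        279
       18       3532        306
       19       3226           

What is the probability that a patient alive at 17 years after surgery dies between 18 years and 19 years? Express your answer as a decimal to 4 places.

This is the probability of reaching 18 but not 19, conditional on being alive at 17: (N(18) − N(19)) / N(17).
= (3532 − 3226) / 3811 = 306 / 3811 = 0.080294.

0.0803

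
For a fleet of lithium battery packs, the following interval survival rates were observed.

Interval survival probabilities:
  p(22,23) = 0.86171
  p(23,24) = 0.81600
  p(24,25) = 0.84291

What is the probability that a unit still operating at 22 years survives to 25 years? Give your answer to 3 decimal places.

0.593

Survival from 22 to 25 is the product of surviving each interval: 0.86171 × 0.81600 × 0.84291.
= 0.592697.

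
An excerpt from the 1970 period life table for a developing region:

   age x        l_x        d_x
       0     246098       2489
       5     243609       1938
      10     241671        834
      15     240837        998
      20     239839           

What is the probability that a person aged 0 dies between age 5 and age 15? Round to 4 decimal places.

We want 5|10q0 = (l_5 − l_15)/l_0.
This is the probability of reaching 5 but not 15, conditional on being alive at 0: (l_5 − l_15) / l_0.
= (243609 − 240837) / 246098 = 2772 / 246098 = 0.011264.

0.0113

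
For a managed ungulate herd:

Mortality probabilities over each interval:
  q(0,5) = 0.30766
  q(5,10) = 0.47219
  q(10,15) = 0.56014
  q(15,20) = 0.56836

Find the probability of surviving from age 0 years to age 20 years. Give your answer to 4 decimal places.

0.0694

Survival from 0 to 20 is the product of surviving each interval: (1 − 0.30766) × (1 − 0.47219) × (1 − 0.56014) × (1 − 0.56836).
= 0.69234 × 0.52781 × 0.43986 × 0.43164 = 0.069380.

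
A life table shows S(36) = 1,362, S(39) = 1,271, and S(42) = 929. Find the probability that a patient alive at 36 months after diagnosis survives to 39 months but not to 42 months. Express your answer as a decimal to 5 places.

0.25110

This is the probability of reaching 39 but not 42, conditional on being alive at 36: (S(39) − S(42)) / S(36).
= (1,271 − 929) / 1,362 = 342 / 1,362 = 0.251101.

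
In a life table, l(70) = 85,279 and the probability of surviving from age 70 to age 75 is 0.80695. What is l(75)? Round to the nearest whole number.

l(75) = l(70) × p = 85,279 × 0.80695 = 68816.

68816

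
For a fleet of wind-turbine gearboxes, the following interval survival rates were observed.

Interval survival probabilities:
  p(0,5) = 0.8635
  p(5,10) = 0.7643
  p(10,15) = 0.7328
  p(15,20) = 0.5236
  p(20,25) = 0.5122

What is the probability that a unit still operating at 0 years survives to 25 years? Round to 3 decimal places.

0.130

Chaining the interval survival probabilities: 0.8635 × 0.7643 × 0.7328 × 0.5236 × 0.5122.
= 0.129703.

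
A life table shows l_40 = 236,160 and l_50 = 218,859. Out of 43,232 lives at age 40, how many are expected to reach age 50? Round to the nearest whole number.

40065

The relevant probability is 218,859/236,160 = 0.926740.
Expected number = 43,232 × 0.926740 = 40065.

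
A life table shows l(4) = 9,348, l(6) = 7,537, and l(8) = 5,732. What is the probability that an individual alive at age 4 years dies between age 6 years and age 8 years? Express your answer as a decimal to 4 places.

0.1931

This is the probability of reaching 6 but not 8, conditional on being alive at 4: (l(6) − l(8)) / l(4).
= (7,537 − 5,732) / 9,348 = 1,805 / 9,348 = 0.193089.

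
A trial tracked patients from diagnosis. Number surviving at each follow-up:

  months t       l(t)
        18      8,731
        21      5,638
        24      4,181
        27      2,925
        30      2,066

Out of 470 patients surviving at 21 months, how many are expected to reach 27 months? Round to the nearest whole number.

244

The relevant probability is 2,925/5,638 = 0.518801.
Expected number = 470 × 0.518801 = 244.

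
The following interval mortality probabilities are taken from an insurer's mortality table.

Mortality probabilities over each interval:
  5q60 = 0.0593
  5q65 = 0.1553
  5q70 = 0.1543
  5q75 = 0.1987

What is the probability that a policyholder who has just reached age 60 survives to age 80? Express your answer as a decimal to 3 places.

Chaining the interval survival probabilities: (1 − 0.0593) × (1 − 0.1553) × (1 − 0.1543) × (1 − 0.1987).
= 0.9407 × 0.8447 × 0.8457 × 0.8013 = 0.538474.

0.538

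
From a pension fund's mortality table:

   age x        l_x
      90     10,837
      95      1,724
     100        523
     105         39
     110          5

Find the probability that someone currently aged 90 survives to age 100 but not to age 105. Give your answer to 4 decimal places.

This is the probability of reaching 100 but not 105, conditional on being alive at 90: (l_100 − l_105) / l_90.
= (523 − 39) / 10,837 = 484 / 10,837 = 0.044662.

0.0447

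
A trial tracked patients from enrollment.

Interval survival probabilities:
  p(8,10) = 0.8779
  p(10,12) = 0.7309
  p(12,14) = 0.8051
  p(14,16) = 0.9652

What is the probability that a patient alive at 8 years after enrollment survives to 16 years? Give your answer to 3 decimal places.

The overall survival probability is 0.8779 × 0.7309 × 0.8051 × 0.9652.
= 0.498621.

0.499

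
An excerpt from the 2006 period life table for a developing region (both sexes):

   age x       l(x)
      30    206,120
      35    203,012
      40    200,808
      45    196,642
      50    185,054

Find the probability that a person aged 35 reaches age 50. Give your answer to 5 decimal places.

0.91154

The conditional survival probability is l(50)/l(35) = 185,054/203,012 = 0.911542.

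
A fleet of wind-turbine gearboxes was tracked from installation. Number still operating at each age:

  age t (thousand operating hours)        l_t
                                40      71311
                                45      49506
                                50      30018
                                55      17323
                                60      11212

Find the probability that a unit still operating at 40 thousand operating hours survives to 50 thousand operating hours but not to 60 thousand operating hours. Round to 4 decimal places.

0.2637

This is the probability of reaching 50 but not 60, conditional on being operational at 40: (l_50 − l_60) / l_40.
= (30018 − 11212) / 71311 = 18806 / 71311 = 0.263718.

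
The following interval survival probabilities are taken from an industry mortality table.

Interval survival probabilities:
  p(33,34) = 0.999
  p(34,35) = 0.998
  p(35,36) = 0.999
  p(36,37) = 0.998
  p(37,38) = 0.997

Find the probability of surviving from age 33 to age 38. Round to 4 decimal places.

P(survive 33→38) = 0.999 × 0.998 × 0.999 × 0.998 × 0.997.
= 0.991031.

0.9910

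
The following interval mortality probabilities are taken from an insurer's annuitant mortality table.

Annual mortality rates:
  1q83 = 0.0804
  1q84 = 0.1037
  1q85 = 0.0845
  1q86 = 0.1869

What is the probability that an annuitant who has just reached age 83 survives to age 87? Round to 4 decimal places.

The overall survival probability is (1 − 0.0804) × (1 − 0.1037) × (1 − 0.0845) × (1 − 0.1869).
= 0.9196 × 0.8963 × 0.9155 × 0.8131 = 0.613557.

0.6136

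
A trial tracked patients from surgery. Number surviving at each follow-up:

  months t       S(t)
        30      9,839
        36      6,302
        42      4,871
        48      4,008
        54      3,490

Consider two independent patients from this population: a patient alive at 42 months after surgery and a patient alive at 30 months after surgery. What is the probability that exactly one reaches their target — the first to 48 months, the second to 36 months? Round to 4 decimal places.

0.4093

p₁ = S(48)/S(42) = 4,008/4,871 = 0.822829; p₂ = S(36)/S(30) = 6,302/9,839 = 0.640512.
P(exactly one) = p₁(1−p₂) + (1−p₁)p₂ = 0.295797 + 0.113480 = 0.409277.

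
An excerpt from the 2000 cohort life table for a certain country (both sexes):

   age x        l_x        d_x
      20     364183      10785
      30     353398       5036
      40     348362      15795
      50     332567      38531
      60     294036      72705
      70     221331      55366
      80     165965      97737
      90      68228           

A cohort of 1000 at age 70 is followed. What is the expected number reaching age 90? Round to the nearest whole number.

The relevant probability is 68228/221331 = 0.308262.
Expected number = 1000 × 0.308262 = 308.

308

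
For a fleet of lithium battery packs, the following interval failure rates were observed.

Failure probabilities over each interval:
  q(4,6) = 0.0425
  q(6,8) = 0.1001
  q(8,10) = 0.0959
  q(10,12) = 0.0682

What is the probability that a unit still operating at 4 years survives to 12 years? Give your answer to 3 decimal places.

P(survive 4→12) = (1 − 0.0425) × (1 − 0.1001) × (1 − 0.0959) × (1 − 0.0682).
= 0.9575 × 0.8999 × 0.9041 × 0.9318 = 0.725892.

0.726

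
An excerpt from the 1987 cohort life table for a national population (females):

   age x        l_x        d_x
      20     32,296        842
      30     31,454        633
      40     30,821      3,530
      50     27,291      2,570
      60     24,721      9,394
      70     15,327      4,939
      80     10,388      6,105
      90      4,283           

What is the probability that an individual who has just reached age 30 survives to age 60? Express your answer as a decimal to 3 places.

We want 30p30 = l_60/l_30.
The conditional survival probability is l_60/l_30 = 24,721/31,454 = 0.785941.

0.786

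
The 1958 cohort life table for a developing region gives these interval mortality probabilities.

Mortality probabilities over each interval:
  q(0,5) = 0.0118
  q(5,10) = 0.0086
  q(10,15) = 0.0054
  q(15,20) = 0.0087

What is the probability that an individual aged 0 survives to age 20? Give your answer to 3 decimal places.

Chaining the interval survival probabilities: (1 − 0.0118) × (1 − 0.0086) × (1 − 0.0054) × (1 − 0.0087).
= 0.9882 × 0.9914 × 0.9946 × 0.9913 = 0.965934.

0.966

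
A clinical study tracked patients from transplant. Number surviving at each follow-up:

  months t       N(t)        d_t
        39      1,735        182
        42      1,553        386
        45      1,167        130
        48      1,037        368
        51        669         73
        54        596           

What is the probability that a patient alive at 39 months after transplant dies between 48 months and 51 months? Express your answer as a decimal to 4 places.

0.2121

This is the probability of reaching 48 but not 51, conditional on being alive at 39: (N(48) − N(51)) / N(39).
= (1,037 − 669) / 1,735 = 368 / 1,735 = 0.212104.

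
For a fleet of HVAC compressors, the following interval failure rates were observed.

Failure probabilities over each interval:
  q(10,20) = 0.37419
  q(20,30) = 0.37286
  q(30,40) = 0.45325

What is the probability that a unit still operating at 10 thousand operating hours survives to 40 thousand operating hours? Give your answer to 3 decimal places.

0.215

The overall survival probability is (1 − 0.37419) × (1 − 0.37286) × (1 − 0.45325).
= 0.62581 × 0.62714 × 0.54675 = 0.214583.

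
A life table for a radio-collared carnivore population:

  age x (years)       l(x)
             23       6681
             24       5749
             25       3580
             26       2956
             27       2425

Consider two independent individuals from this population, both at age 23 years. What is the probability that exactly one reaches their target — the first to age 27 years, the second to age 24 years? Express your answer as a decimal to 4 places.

0.5988

p₁ = l(27)/l(23) = 2425/6681 = 0.362970; p₂ = l(24)/l(23) = 5749/6681 = 0.860500.
P(exactly one) = p₁(1−p₂) + (1−p₁)p₂ = 0.050634 + 0.548164 = 0.598799.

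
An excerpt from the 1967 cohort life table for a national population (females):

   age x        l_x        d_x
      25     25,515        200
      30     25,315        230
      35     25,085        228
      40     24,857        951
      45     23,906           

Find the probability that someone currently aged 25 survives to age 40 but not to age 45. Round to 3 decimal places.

We want 15|5q25 = (l_40 − l_45)/l_25.
This is the probability of reaching 40 but not 45, conditional on being alive at 25: (l_40 − l_45) / l_25.
= (24,857 − 23,906) / 25,515 = 951 / 25,515 = 0.037272.

0.037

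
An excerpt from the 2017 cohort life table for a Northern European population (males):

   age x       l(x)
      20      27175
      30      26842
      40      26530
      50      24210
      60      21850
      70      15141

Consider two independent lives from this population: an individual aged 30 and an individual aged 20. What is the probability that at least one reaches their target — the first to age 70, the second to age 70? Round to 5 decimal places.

0.80696

p₁ = l(70)/l(30) = 15141/26842 = 0.564079; p₂ = l(70)/l(20) = 15141/27175 = 0.557167.
P(at least one) = 1 − (1−p₁)(1−p₂) = 1 − 0.435921 × 0.442833 = 0.806960.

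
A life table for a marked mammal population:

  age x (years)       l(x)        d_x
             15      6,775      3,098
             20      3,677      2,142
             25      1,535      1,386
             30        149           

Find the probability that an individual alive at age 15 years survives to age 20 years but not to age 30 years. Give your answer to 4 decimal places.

0.5207

This is the probability of reaching 20 but not 30, conditional on being alive at 15: (l(20) − l(30)) / l(15).
= (3,677 − 149) / 6,775 = 3,528 / 6,775 = 0.520738.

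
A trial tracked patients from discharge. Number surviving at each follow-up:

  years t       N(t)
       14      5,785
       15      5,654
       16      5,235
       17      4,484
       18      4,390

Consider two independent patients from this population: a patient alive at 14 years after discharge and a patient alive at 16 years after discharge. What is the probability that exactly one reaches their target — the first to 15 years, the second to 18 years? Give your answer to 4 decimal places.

p₁ = N(15)/N(14) = 5,654/5,785 = 0.977355; p₂ = N(18)/N(16) = 4,390/5,235 = 0.838586.
P(exactly one) = p₁(1−p₂) + (1−p₁)p₂ = 0.157759 + 0.018990 = 0.176749.

0.1767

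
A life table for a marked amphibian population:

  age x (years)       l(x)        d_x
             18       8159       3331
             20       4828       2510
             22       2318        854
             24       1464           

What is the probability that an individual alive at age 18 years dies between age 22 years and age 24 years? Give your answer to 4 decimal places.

0.1047

This is the probability of reaching 22 but not 24, conditional on being alive at 18: (l(22) − l(24)) / l(18).
= (2318 − 1464) / 8159 = 854 / 8159 = 0.104670.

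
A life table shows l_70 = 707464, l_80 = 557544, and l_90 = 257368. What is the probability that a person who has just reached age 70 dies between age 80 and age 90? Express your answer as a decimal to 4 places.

0.4243

We want 10|10q70 = (l_80 − l_90)/l_70.
This is the probability of reaching 80 but not 90, conditional on being alive at 70: (l_80 − l_90) / l_70.
= (557544 − 257368) / 707464 = 300176 / 707464 = 0.424299.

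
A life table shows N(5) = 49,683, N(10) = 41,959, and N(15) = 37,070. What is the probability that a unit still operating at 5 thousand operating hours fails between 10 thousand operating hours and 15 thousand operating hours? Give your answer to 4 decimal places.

This is the probability of reaching 10 but not 15, conditional on being operational at 5: (N(10) − N(15)) / N(5).
= (41,959 − 37,070) / 49,683 = 4,889 / 49,683 = 0.098404.

0.0984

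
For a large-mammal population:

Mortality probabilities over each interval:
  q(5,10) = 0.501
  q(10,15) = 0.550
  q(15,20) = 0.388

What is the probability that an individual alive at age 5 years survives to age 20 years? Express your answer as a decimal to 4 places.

0.1374

P(survive 5→20) = (1 − 0.501) × (1 − 0.550) × (1 − 0.388).
= 0.499 × 0.450 × 0.612 = 0.137425.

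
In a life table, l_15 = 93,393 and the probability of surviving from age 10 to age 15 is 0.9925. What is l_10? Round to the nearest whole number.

94099

l_10 = l_15 / p = 93,393 / 0.9925 = 94099.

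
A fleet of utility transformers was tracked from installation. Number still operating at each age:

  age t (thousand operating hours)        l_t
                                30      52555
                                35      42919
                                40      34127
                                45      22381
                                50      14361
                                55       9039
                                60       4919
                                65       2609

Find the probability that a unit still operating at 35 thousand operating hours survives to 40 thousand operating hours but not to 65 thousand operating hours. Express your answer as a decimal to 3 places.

0.734

This is the probability of reaching 40 but not 65, conditional on being operational at 35: (l_40 − l_65) / l_35.
= (34127 − 2609) / 42919 = 31518 / 42919 = 0.734360.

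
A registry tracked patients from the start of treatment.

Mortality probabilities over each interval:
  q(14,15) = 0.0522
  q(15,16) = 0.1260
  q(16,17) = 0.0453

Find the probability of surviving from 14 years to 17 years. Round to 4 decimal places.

0.7909

P(survive 14→17) = (1 − 0.0522) × (1 − 0.1260) × (1 − 0.0453).
= 0.9478 × 0.8740 × 0.9547 = 0.790852.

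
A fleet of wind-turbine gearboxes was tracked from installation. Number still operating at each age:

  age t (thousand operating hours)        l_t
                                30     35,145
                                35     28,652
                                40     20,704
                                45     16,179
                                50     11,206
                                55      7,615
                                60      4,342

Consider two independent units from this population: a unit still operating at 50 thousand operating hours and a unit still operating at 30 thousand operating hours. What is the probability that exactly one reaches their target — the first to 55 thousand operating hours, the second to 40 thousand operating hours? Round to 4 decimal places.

p₁ = l_55/l_50 = 7,615/11,206 = 0.679547; p₂ = l_40/l_30 = 20,704/35,145 = 0.589102.
P(exactly one) = p₁(1−p₂) + (1−p₁)p₂ = 0.279225 + 0.188780 = 0.468004.

0.4680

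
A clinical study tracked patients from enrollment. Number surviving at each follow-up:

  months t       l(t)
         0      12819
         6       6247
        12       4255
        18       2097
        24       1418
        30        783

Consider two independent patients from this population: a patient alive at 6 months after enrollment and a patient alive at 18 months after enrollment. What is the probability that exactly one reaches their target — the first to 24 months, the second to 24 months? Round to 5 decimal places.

0.59621

p₁ = l(24)/l(6) = 1418/6247 = 0.226989; p₂ = l(24)/l(18) = 1418/2097 = 0.676204.
P(exactly one) = p₁(1−p₂) + (1−p₁)p₂ = 0.073498 + 0.522713 = 0.596211.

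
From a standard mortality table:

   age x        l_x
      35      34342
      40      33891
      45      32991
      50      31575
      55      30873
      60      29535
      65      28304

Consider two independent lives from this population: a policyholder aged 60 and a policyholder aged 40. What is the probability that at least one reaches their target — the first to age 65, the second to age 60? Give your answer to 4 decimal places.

p₁ = l_65/l_60 = 28304/29535 = 0.958321; p₂ = l_60/l_40 = 29535/33891 = 0.871470.
P(at least one) = 1 − (1−p₁)(1−p₂) = 1 − 0.041679 × 0.128530 = 0.994643.

0.9946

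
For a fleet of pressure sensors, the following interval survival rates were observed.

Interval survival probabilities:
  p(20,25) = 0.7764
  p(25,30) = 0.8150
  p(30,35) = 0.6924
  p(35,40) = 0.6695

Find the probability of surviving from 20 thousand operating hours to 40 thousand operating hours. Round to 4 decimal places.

P(survive 20→40) = 0.7764 × 0.8150 × 0.6924 × 0.6695.
= 0.293326.

0.2933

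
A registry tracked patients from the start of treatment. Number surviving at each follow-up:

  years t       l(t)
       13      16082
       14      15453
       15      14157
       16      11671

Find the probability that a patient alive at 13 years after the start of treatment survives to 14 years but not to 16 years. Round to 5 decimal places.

0.23517

This is the probability of reaching 14 but not 16, conditional on being alive at 13: (l(14) − l(16)) / l(13).
= (15453 − 11671) / 16082 = 3782 / 16082 = 0.235170.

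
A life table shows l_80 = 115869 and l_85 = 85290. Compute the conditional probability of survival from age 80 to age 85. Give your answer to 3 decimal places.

0.736

The conditional survival probability is l_85/l_80 = 85290/115869 = 0.736090.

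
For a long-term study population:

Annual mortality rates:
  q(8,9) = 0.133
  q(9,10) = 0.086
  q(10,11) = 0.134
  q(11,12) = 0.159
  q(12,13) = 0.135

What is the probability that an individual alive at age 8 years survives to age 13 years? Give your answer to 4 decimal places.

Survival from 8 to 13 is the product of surviving each interval: (1 − 0.133) × (1 − 0.086) × (1 − 0.134) × (1 − 0.159) × (1 − 0.135).
= 0.867 × 0.914 × 0.866 × 0.841 × 0.865 = 0.499224.

0.4992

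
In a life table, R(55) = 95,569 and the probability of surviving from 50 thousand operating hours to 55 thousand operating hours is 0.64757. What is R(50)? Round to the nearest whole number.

R(50) = R(55) / p = 95,569 / 0.64757 = 147581.

147581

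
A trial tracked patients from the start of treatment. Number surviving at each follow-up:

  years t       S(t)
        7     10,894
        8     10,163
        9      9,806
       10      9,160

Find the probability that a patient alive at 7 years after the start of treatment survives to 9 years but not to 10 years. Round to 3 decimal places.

This is the probability of reaching 9 but not 10, conditional on being alive at 7: (S(9) − S(10)) / S(7).
= (9,806 − 9,160) / 10,894 = 646 / 10,894 = 0.059299.

0.059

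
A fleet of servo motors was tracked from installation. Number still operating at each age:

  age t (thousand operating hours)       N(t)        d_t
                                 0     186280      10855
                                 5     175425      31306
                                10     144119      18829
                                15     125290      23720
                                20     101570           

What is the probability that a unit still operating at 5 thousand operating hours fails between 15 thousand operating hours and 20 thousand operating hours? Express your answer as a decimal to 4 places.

0.1352

This is the probability of reaching 15 but not 20, conditional on being operational at 5: (N(15) − N(20)) / N(5).
= (125290 − 101570) / 175425 = 23720 / 175425 = 0.135214.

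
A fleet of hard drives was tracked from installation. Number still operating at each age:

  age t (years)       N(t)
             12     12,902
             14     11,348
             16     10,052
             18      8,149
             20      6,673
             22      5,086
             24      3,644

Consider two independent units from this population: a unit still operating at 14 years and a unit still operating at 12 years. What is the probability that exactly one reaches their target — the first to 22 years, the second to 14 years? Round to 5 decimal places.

p₁ = N(22)/N(14) = 5,086/11,348 = 0.448185; p₂ = N(14)/N(12) = 11,348/12,902 = 0.879554.
P(exactly one) = p₁(1−p₂) + (1−p₁)p₂ = 0.053982 + 0.485351 = 0.539333.

0.53933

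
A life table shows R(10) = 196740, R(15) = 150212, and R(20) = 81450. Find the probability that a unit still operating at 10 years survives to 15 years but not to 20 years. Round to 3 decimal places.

This is the probability of reaching 15 but not 20, conditional on being operational at 10: (R(15) − R(20)) / R(10).
= (150212 − 81450) / 196740 = 68762 / 196740 = 0.349507.

0.350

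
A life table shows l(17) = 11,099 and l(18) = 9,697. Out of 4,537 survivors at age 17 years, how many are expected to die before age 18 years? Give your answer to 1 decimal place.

573.1

The relevant probability is 1 − 9,697/11,099 = 0.126318.
Expected number = 4,537 × 0.126318 = 573.1.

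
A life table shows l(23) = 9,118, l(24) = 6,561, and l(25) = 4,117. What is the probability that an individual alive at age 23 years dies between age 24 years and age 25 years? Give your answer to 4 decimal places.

0.2680

This is the probability of reaching 24 but not 25, conditional on being alive at 23: (l(24) − l(25)) / l(23).
= (6,561 − 4,117) / 9,118 = 2,444 / 9,118 = 0.268041.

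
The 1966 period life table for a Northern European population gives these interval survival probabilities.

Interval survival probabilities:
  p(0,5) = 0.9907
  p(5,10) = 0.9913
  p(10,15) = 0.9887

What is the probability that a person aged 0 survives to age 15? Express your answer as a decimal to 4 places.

Chaining the interval survival probabilities: 0.9907 × 0.9913 × 0.9887.
= 0.970983.

0.9710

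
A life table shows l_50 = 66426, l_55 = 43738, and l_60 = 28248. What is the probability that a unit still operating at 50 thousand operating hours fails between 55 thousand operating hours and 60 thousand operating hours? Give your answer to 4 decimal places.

This is the probability of reaching 55 but not 60, conditional on being operational at 50: (l_55 − l_60) / l_50.
= (43738 − 28248) / 66426 = 15490 / 66426 = 0.233192.

0.2332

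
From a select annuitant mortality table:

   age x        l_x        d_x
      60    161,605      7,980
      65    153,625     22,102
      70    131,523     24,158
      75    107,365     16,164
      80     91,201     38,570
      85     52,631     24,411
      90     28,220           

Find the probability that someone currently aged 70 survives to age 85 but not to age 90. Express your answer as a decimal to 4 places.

0.1856

We want 15|5q70 = (l_85 − l_90)/l_70.
This is the probability of reaching 85 but not 90, conditional on being alive at 70: (l_85 − l_90) / l_70.
= (52,631 − 28,220) / 131,523 = 24,411 / 131,523 = 0.185603.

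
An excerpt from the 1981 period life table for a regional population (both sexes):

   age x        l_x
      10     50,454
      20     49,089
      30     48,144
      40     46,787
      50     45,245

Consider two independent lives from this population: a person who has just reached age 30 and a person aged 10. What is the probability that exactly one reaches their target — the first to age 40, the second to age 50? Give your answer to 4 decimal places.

0.1256

p₁ = l_40/l_30 = 46,787/48,144 = 0.971814; p₂ = l_50/l_10 = 45,245/50,454 = 0.896757.
P(exactly one) = p₁(1−p₂) + (1−p₁)p₂ = 0.100333 + 0.025276 = 0.125609.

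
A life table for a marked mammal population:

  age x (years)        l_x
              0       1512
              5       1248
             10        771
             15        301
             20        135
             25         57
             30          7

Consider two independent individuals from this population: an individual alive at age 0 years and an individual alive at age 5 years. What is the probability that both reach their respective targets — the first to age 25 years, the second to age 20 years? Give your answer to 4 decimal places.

p₁ = l_25/l_0 = 57/1512 = 0.037698; p₂ = l_20/l_5 = 135/1248 = 0.108173.
P(both) = p₁ × p₂ = 0.037698 × 0.108173 = 0.004078.

0.0041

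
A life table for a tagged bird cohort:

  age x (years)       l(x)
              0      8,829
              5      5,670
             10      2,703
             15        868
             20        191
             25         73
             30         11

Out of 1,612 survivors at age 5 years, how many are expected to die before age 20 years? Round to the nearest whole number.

1558

The relevant probability is 1 − 191/5,670 = 0.966314.
Expected number = 1,612 × 0.966314 = 1558.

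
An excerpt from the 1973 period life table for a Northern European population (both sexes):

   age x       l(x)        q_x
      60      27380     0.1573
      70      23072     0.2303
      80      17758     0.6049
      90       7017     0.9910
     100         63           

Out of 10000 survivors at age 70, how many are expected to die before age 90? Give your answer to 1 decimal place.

6958.7

The relevant probability is 1 − 7017/23072 = 0.695865.
Expected number = 10000 × 0.695865 = 6958.7.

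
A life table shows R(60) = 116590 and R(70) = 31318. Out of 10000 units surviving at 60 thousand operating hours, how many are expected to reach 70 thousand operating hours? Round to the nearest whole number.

2686

The relevant probability is 31318/116590 = 0.268617.
Expected number = 10000 × 0.268617 = 2686.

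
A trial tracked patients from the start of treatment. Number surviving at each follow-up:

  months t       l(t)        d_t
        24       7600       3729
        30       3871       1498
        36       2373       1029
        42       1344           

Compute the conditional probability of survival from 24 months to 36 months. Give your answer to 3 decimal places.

0.312

The conditional survival probability is l(36)/l(24) = 2373/7600 = 0.312237.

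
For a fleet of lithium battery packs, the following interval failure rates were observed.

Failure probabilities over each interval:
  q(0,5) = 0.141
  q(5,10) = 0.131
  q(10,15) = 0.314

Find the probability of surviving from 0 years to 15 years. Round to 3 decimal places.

0.512

Chaining the interval survival probabilities: (1 − 0.141) × (1 − 0.131) × (1 − 0.314).
= 0.859 × 0.869 × 0.686 = 0.512079.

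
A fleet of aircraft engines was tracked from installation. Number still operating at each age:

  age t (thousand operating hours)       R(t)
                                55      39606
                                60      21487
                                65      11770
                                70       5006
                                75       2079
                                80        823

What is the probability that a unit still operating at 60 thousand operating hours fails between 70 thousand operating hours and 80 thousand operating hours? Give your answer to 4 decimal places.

0.1947

This is the probability of reaching 70 but not 80, conditional on being operational at 60: (R(70) − R(80)) / R(60).
= (5006 − 823) / 21487 = 4183 / 21487 = 0.194676.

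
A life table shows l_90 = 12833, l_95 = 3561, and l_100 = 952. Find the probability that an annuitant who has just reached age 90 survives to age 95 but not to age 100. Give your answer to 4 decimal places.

We want 5|5q90 = (l_95 − l_100)/l_90.
This is the probability of reaching 95 but not 100, conditional on being alive at 90: (l_95 − l_100) / l_90.
= (3561 − 952) / 12833 = 2609 / 12833 = 0.203304.

0.2033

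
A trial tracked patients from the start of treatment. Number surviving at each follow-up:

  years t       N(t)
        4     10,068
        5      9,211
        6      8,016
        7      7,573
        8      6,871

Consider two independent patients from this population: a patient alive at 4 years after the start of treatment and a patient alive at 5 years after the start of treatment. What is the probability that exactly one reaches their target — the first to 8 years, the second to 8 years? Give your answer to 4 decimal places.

0.4102

p₁ = N(8)/N(4) = 6,871/10,068 = 0.682459; p₂ = N(8)/N(5) = 6,871/9,211 = 0.745956.
P(exactly one) = p₁(1−p₂) + (1−p₁)p₂ = 0.173375 + 0.236872 = 0.410246.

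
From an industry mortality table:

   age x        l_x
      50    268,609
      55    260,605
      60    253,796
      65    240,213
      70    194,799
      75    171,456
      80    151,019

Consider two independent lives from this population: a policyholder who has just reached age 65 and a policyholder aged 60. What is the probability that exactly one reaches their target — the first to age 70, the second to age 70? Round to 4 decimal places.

p₁ = l_70/l_65 = 194,799/240,213 = 0.810943; p₂ = l_70/l_60 = 194,799/253,796 = 0.767542.
P(exactly one) = p₁(1−p₂) + (1−p₁)p₂ = 0.188510 + 0.145109 = 0.333619.

0.3336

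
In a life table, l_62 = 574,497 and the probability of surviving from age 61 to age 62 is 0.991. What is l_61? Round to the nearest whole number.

579714

l_61 = l_62 / p = 574,497 / 0.991 = 579714.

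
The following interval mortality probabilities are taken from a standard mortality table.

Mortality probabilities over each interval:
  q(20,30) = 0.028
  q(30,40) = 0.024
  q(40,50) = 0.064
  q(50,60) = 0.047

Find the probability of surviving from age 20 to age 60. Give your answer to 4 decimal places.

0.8462

Chaining the interval survival probabilities: (1 − 0.028) × (1 − 0.024) × (1 − 0.064) × (1 − 0.047).
= 0.972 × 0.976 × 0.936 × 0.953 = 0.846223.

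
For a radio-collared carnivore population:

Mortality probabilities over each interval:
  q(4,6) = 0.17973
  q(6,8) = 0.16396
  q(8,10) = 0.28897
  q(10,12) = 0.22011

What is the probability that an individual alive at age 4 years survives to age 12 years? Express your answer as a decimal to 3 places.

Survival from 4 to 12 is the product of surviving each interval: (1 − 0.17973) × (1 − 0.16396) × (1 − 0.28897) × (1 − 0.22011).
= 0.82027 × 0.83604 × 0.71103 × 0.77989 = 0.380281.

0.380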